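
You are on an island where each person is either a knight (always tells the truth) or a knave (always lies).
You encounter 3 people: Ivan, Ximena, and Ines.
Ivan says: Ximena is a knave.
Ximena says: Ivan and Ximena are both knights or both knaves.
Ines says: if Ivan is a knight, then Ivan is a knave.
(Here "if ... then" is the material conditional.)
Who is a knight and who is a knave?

Since Ivan is a knight, "Ximena is a knave" needs to be true, which holds.
Ximena is a knave, so "Ivan and Ximena are both knights or both knaves" must be False — and it is.
Ines is a knave, and the claim "if Ivan is a knight, then Ivan is a knave" is indeed False.

Ivan is a knight, Ximena is a knave, and Ines is a knave.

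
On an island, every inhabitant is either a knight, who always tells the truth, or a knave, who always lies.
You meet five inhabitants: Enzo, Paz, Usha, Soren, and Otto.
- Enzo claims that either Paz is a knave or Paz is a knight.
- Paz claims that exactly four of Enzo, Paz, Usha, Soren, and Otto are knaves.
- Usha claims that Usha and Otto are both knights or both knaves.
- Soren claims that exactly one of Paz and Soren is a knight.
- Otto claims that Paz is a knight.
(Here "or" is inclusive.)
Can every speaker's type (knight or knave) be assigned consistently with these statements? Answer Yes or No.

No

Checking all 32 assignments, each has at least one speaker whose statement's truth value contradicts their type.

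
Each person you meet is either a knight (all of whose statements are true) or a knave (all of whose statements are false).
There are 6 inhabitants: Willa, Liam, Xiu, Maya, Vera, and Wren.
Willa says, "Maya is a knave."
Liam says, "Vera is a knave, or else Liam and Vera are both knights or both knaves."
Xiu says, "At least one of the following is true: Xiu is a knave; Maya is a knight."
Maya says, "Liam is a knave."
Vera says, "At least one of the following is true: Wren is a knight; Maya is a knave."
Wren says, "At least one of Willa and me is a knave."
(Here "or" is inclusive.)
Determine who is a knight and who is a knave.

Willa is a knave, so "Maya is a knave" must be false — and it is.
Liam is a knave; "Vera is a knave, or else Liam and Vera are both knights or both knaves" is false, as required.
Since Xiu is a knight, "at least one of the following is true: Xiu is a knave; Maya is a knight" needs to be True, which holds.
Since Maya is a knight, "Liam is a knave" needs to be True, which holds.
As a knight, Vera's statement "at least one of the following is true: Wren is a knight; Maya is a knave" should be True; it is.
Wren (knight): "at least one of Willa and me is a knave" — True. ✓

Willa is a knave, Liam is a knave, Xiu is a knight, Maya is a knight, Vera is a knight, and Wren is a knight.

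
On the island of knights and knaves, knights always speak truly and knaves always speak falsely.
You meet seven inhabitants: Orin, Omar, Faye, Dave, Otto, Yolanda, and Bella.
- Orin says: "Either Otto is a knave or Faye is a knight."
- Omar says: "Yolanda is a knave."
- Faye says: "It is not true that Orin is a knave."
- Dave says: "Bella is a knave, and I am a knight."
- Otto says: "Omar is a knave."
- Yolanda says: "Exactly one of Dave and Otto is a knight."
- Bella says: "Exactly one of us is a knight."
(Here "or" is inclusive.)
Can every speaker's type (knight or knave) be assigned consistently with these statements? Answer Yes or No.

One consistent assignment: Orin=knight, Omar=knight, Faye=knight, Dave=knave, Otto=knave, Yolanda=knave, Bella=knave.

Yes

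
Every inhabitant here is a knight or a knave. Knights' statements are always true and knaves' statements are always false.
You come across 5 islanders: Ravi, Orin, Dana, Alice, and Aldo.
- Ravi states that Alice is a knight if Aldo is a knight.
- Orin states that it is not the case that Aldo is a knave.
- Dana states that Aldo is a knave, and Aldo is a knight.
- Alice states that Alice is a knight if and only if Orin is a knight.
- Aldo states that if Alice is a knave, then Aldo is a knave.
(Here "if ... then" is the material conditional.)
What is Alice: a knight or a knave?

Alice is a knight.

Consistent assignments: {Ravi=knight, Orin=knight, Dana=knave, Alice=knight, Aldo=knight}
In every consistent assignment, Alice is a knight.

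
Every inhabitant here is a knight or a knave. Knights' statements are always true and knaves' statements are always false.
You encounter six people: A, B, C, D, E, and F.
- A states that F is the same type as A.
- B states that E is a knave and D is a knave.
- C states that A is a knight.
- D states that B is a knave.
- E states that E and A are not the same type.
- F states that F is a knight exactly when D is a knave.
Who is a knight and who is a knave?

Knights: B and F. Knaves: A, C, D, and E.

A is a knave, and the claim "F is the same type as A" is indeed False.
Since B is a knight, "E is a knave and D is a knave" needs to be True, which holds.
C (knave): "A is a knight" — False. ✓
Since D is a knave, "B is a knave" needs to be False, which holds.
E is a knave, so "E and A are not the same type" must be False — and it is.
F (knight): "F is a knight exactly when D is a knave" — True. ✓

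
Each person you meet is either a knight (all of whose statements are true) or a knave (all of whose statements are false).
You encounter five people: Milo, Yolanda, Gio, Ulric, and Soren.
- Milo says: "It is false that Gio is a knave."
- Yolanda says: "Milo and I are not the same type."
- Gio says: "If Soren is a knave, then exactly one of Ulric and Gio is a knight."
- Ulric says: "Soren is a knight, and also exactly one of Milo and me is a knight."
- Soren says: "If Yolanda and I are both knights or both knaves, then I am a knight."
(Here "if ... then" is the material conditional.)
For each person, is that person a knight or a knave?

As a knave, Milo's statement "it is false that Gio is a knave" should be False; it is.
Yolanda is a knave; "Milo and I are not the same type" is False, as required.
Since Gio is a knave, "if Soren is a knave, then exactly one of Ulric and Gio is a knight" needs to be False, which holds.
Ulric (knave): "Soren is a knight, and also exactly one of Milo and me is a knight" — False. ✓
Soren (knave): "if Yolanda and I are both knights or both knaves, then I am a knight" — False. ✓

Knights: none. Knaves: Milo, Yolanda, Gio, Ulric, and Soren.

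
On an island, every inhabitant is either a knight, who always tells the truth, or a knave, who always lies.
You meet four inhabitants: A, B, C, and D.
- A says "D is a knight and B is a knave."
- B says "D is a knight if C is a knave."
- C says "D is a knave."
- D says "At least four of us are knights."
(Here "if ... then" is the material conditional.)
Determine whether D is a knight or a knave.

D is a knave.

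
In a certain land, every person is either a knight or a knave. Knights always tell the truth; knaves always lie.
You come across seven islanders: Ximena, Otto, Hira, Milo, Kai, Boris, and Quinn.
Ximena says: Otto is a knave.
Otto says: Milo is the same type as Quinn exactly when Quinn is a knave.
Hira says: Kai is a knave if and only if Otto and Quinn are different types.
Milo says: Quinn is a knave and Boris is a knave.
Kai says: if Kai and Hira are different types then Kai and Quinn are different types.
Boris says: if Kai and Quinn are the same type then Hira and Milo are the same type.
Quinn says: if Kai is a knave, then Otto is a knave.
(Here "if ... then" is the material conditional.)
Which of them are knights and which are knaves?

Ximena is a knave; "Otto is a knave" is False, as required.
As a knight, Otto's statement "Milo is the same type as Quinn exactly when Quinn is a knave" should be True; it is.
Hira is a knight; "Kai is a knave if and only if Otto and Quinn are different types" is True, as required.
As a knave, Milo's statement "Quinn is a knave and Boris is a knave" should be False; it is.
Since Kai is a knight, "if Kai and Hira are different types then Kai and Quinn are different types" needs to be True, which holds.
Boris (knave): "if Kai and Quinn are the same type then Hira and Milo are the same type" — False. ✓
Quinn (knight): "if Kai is a knave, then Otto is a knave" — True. ✓

Ximena is a knave, Otto is a knight, Hira is a knight, Milo is a knave, Kai is a knight, Boris is a knave, and Quinn is a knight.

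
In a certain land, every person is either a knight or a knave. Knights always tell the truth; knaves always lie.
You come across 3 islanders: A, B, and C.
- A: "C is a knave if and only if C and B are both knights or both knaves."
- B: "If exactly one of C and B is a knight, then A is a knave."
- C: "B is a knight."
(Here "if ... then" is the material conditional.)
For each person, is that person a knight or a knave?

A is a knave, B is a knight, and C is a knight.

Suppose A is a knight. Then A's statement "C is a knave if and only if C and B are both knights or both knaves" would have to be true. Checking the 4 ways to assign the others, none is consistent with every speaker.
(For instance, with B=knight, C=knight, A's claim "C is a knave if and only if C and B are both knights or both knaves" comes out false where it would need to be true.)
So A must be a knave, making "C is a knave if and only if C and B are both knights or both knaves" false. Taking A=knave, B=knight, C=knight, each remaining statement checks out:
  B (knight): "if exactly one of C and B is a knight, then A is a knave" — true. ✓
  C (knight): "B is a knight" — true. ✓
This is the unique consistent assignment.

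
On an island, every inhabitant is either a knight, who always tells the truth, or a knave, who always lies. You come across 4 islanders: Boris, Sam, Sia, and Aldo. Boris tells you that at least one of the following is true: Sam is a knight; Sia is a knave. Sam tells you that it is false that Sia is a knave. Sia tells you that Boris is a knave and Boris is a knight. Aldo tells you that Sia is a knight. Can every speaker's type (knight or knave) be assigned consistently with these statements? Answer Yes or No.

One consistent assignment: Boris=knight, Sam=knave, Sia=knave, Aldo=knave.

Yes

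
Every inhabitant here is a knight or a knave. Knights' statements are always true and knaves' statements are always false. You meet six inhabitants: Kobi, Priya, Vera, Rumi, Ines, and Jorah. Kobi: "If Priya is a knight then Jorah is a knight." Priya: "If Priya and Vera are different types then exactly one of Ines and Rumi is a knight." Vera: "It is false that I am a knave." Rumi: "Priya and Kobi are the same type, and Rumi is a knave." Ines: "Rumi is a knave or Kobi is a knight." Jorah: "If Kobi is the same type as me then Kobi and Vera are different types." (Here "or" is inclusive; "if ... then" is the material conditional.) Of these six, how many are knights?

2

The unique consistent assignment is Kobi=knave, Priya=knight, Vera=knave, Rumi=knave, Ines=knight, Jorah=knave.
That has 2 knights.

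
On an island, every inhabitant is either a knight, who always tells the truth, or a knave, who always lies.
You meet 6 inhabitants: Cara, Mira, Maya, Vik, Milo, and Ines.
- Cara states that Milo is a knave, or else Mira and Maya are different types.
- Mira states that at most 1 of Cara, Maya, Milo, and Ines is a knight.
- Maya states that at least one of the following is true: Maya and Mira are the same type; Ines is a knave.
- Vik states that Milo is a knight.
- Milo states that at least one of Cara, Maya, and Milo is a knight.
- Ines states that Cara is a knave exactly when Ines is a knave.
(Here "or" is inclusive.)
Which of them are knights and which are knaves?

Cara is a knight; "Milo is a knave, or else Mira and Maya are different types" is true, as required.
Mira is a knave, and the claim "at most 1 of Cara, Maya, Milo, and Ines is a knight" is indeed False.
Maya is a knight; "at least one of the following is true: Maya and Mira are the same type; Ines is a knave" is true, as required.
Since Vik is a knight, "Milo is a knight" needs to be true, which holds.
Milo is a knight; "at least one of Cara, Maya, and Milo is a knight" is true, as required.
Ines is a knave, and the claim "Cara is a knave exactly when Ines is a knave" is indeed False.

Cara is a knight, Mira is a knave, Maya is a knight, Vik is a knight, Milo is a knight, and Ines is a knave.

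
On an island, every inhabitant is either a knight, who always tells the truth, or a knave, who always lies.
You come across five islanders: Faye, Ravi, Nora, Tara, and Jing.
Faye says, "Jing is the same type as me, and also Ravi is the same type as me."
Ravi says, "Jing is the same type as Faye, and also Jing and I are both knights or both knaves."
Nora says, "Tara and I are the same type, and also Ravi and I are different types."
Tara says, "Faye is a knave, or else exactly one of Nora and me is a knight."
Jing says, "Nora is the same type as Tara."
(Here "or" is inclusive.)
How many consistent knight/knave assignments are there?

1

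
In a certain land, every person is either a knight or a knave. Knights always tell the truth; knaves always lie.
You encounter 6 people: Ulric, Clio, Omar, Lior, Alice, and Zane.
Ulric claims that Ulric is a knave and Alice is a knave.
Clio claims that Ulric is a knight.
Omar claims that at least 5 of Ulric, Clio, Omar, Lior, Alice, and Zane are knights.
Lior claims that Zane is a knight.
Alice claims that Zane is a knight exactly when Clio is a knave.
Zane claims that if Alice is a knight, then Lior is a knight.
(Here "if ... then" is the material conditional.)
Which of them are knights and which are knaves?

Knights: Lior, Alice, and Zane. Knaves: Ulric, Clio, and Omar.

Since Ulric is a knave, "Ulric is a knave and Alice is a knave" needs to be false, which holds.
Clio (knave): "Ulric is a knight" — false. ✓
Omar is a knave; "at least 5 of Ulric, Clio, Omar, Lior, Alice, and Zane are knights" is false, as required.
Lior is a knight, so "Zane is a knight" must be True — and it is.
As a knight, Alice's statement "Zane is a knight exactly when Clio is a knave" should be True; it is.
Zane (knight): "if Alice is a knight, then Lior is a knight" — True. ✓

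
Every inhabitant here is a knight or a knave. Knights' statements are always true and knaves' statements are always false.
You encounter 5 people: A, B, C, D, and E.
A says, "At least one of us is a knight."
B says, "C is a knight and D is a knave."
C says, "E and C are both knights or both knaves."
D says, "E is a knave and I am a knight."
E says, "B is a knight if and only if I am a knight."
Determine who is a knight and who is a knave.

A is a knight, B is a knight, C is a knight, D is a knave, and E is a knight.

Suppose A is a knave. Then A's statement "at least one of us is a knight" would have to be false. Checking the 16 ways to assign the others, none is consistent with every speaker.
(For instance, with B=knight, C=knight, D=knave, E=knight, A's claim "at least one of us is a knight" comes out true where it would need to be false.)
So A must be a knight, making "at least one of us is a knight" true. Taking A=knight, B=knight, C=knight, D=knave, E=knight, each remaining statement checks out:
  B (knight): "C is a knight and D is a knave" — true. ✓
  C (knight): "E and C are both knights or both knaves" — true. ✓
  D (knave): "E is a knave and I am a knight" — false. ✓
  E (knight): "B is a knight if and only if I am a knight" — true. ✓
This is the unique consistent assignment.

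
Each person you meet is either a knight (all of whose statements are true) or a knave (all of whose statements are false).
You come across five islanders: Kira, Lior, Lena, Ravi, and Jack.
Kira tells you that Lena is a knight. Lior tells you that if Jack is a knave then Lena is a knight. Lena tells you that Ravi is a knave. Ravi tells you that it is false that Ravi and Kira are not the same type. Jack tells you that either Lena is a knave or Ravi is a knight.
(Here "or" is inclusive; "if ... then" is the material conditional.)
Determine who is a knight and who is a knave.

Kira is a knight, Lior is a knight, Lena is a knight, Ravi is a knave, and Jack is a knave.

As a knight, Kira's statement "Lena is a knight" should be true; it is.
As a knight, Lior's statement "if Jack is a knave then Lena is a knight" should be true; it is.
As a knight, Lena's statement "Ravi is a knave" should be true; it is.
Ravi is a knave; "it is false that Ravi and Kira are not the same type" is False, as required.
Jack is a knave, so "either Lena is a knave or Ravi is a knight" must be False — and it is.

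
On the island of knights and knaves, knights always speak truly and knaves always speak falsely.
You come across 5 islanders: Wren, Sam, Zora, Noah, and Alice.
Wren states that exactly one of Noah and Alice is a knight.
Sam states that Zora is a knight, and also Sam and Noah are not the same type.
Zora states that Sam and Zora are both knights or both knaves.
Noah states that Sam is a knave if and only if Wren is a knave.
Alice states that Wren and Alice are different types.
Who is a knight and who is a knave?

Wren is a knave, Sam is a knight, Zora is a knight, Noah is a knave, and Alice is a knave.

Wren is a knave, and the claim "exactly one of Noah and Alice is a knight" is indeed False.
Sam (knight): "Zora is a knight, and also Sam and Noah are not the same type" — True. ✓
Zora is a knight; "Sam and Zora are both knights or both knaves" is True, as required.
Noah is a knave, so "Sam is a knave if and only if Wren is a knave" must be False — and it is.
Since Alice is a knave, "Wren and Alice are different types" needs to be False, which holds.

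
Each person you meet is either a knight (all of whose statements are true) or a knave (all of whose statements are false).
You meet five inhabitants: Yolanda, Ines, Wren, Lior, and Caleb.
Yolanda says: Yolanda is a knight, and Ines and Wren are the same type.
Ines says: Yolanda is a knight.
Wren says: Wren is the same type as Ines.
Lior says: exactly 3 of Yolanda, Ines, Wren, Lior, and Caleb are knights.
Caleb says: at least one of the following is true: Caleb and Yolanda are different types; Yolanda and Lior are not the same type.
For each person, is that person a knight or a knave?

Yolanda is a knight, Ines is a knight, Wren is a knight, Lior is a knave, and Caleb is a knight.

Yolanda is a knight, and the claim "Yolanda is a knight, and Ines and Wren are the same type" is indeed True.
Ines is a knight, so "Yolanda is a knight" must be True — and it is.
Wren is a knight; "Wren is the same type as Ines" is True, as required.
Lior is a knave, and the claim "exactly 3 of Yolanda, Ines, Wren, Lior, and Caleb are knights" is indeed false.
As a knight, Caleb's statement "at least one of the following is true: Caleb and Yolanda are different types; Yolanda and Lior are not the same type" should be True; it is.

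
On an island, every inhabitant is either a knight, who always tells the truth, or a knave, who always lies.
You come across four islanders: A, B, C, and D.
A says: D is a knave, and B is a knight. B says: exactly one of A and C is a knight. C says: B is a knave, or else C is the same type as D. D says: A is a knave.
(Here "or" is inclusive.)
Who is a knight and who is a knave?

A is a knave, B is a knight, C is a knight, and D is a knight.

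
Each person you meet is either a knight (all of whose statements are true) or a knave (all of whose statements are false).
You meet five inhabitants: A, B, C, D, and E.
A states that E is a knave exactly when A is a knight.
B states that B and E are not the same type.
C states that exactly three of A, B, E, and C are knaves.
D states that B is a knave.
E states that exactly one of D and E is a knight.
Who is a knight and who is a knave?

A is a knight, B is a knight, C is a knave, D is a knave, and E is a knave.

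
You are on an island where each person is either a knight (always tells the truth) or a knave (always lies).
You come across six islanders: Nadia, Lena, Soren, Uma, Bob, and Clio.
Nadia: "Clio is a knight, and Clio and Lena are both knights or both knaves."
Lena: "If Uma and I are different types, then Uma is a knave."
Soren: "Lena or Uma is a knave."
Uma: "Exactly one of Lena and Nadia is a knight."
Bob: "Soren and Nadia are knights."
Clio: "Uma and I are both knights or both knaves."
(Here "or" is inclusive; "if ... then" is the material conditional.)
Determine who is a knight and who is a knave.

Nadia is a knave; "Clio is a knight, and Clio and Lena are both knights or both knaves" is false, as required.
Lena is a knight, so "if Uma and I are different types, then Uma is a knave" must be True — and it is.
Soren (knave): "Lena or Uma is a knave" — false. ✓
Since Uma is a knight, "exactly one of Lena and Nadia is a knight" needs to be True, which holds.
Since Bob is a knave, "Soren and Nadia are knights" needs to be false, which holds.
As a knave, Clio's statement "Uma and I are both knights or both knaves" should be false; it is.

Knights: Lena and Uma. Knaves: Nadia, Soren, Bob, and Clio.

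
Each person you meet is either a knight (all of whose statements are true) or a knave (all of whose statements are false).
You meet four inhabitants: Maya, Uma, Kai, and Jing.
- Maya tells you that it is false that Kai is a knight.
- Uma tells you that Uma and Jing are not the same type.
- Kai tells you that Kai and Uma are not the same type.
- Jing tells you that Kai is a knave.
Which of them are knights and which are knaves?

Knights: Kai. Knaves: Maya, Uma, and Jing.

Suppose Maya is a knight. Then Maya's statement "it is false that Kai is a knight" would have to be true. Checking the 8 ways to assign the others, none is consistent with every speaker.
(For instance, with Uma=knave, Kai=knight, Jing=knave, Maya's claim "it is false that Kai is a knight" comes out false where it would need to be true.)
So Maya must be a knave, making "it is false that Kai is a knight" false. Taking Maya=knave, Uma=knave, Kai=knight, Jing=knave, each remaining statement checks out:
  Uma (knave): "Uma and Jing are not the same type" — false. ✓
  Kai (knight): "Kai and Uma are not the same type" — true. ✓
  Jing (knave): "Kai is a knave" — false. ✓
This is the unique consistent assignment.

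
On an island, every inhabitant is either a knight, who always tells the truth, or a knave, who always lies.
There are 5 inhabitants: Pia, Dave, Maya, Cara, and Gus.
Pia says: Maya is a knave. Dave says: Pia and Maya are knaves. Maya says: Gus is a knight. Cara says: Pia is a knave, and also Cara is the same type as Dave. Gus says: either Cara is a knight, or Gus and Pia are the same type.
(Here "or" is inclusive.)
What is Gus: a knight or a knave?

Consistent assignments: {Pia=knight, Dave=knave, Maya=knave, Cara=knave, Gus=knave}
In every consistent assignment, Gus is a knave.

Gus is a knave.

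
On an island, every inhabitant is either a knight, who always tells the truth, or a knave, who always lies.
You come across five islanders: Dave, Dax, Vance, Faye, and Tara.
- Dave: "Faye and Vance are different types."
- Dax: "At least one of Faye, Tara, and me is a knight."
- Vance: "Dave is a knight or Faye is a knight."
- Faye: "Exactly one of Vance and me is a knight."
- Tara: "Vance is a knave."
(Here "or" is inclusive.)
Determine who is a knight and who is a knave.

Knights: Dax and Tara. Knaves: Dave, Vance, and Faye.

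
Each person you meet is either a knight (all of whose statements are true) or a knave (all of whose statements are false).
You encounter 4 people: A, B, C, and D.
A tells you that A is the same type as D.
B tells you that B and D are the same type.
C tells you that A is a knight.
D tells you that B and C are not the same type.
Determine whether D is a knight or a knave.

D is a knight.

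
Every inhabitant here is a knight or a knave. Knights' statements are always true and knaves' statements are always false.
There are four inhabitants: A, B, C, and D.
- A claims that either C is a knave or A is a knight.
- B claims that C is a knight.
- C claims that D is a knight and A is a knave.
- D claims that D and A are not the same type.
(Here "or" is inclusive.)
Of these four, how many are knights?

3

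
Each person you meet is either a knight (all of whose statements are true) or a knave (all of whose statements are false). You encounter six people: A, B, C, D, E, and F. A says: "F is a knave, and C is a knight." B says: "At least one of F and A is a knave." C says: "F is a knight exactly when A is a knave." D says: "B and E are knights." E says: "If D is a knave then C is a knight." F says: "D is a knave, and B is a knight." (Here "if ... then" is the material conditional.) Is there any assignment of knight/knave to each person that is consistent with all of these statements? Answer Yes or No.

Yes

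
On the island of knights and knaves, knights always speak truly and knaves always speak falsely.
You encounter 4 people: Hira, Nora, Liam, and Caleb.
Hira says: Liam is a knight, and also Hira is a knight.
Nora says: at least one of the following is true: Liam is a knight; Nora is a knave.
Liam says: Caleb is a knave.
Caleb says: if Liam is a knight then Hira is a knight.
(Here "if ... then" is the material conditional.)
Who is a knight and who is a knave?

Hira (knave): "Liam is a knight, and also Hira is a knight" — False. ✓
Since Nora is a knight, "at least one of the following is true: Liam is a knight; Nora is a knave" needs to be true, which holds.
Liam is a knight; "Caleb is a knave" is true, as required.
As a knave, Caleb's statement "if Liam is a knight then Hira is a knight" should be False; it is.

Hira is a knave, Nora is a knight, Liam is a knight, and Caleb is a knave.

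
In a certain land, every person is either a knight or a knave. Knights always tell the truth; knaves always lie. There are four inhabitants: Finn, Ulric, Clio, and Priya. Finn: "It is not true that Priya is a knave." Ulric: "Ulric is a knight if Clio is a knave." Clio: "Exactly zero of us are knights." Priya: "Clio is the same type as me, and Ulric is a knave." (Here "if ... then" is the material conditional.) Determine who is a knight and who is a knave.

Finn is a knave, and the claim "it is not true that Priya is a knave" is indeed false.
As a knight, Ulric's statement "Ulric is a knight if Clio is a knave" should be true; it is.
Since Clio is a knave, "exactly zero of us are knights" needs to be false, which holds.
Priya is a knave; "Clio is the same type as me, and Ulric is a knave" is false, as required.

Finn is a knave, Ulric is a knight, Clio is a knave, and Priya is a knave.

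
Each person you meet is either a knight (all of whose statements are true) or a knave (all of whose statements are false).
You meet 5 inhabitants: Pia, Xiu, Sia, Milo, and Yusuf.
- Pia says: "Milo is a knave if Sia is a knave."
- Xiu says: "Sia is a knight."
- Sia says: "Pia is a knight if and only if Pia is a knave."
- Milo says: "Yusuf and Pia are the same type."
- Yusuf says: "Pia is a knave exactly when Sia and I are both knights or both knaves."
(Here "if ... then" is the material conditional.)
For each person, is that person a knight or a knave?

Suppose Pia is a knave. Then Pia's statement "Milo is a knave if Sia is a knave" would have to be false. Checking the 16 ways to assign the others, none is consistent with every speaker.
(For instance, with Xiu=knave, Sia=knave, Milo=knave, Yusuf=knave, Pia's claim "Milo is a knave if Sia is a knave" comes out true where it would need to be false.)
So Pia must be a knight, making "Milo is a knave if Sia is a knave" true. Taking Pia=knight, Xiu=knave, Sia=knave, Milo=knave, Yusuf=knave, each remaining statement checks out:
  Xiu (knave): "Sia is a knight" — false. ✓
  Sia (knave): "Pia is a knight if and only if Pia is a knave" — false. ✓
  Milo (knave): "Yusuf and Pia are the same type" — false. ✓
  Yusuf (knave): "Pia is a knave exactly when Sia and I are both knights or both knaves" — false. ✓
This is the unique consistent assignment.

Pia is a knight, Xiu is a knave, Sia is a knave, Milo is a knave, and Yusuf is a knave.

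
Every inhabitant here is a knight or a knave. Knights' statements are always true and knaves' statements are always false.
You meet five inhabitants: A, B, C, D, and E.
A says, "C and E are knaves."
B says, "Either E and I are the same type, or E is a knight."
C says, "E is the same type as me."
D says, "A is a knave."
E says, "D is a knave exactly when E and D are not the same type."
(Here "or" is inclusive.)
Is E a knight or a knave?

E is a knight.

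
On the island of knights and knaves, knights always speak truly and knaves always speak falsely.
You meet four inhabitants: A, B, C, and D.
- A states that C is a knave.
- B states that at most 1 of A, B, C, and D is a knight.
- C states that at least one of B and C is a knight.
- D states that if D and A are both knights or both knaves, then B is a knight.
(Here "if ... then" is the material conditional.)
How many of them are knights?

The unique consistent assignment is A=knave, B=knave, C=knight, D=knight.
That has 2 knights.

2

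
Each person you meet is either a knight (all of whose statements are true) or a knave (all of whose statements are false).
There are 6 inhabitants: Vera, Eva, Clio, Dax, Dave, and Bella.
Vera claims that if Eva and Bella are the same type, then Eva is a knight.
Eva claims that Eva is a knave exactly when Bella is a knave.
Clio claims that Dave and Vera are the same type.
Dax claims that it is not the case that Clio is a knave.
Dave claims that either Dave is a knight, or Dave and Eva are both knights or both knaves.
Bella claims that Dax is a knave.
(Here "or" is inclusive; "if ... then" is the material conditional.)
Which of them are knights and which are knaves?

Knights: Vera, Eva, and Bella. Knaves: Clio, Dax, and Dave.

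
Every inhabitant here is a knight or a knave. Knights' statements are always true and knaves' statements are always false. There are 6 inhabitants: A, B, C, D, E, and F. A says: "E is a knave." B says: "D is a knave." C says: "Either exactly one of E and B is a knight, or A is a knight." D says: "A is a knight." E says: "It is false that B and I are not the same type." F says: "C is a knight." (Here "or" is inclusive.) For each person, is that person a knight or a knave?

A is a knave, B is a knight, C is a knave, D is a knave, E is a knight, and F is a knave.

As a knave, A's statement "E is a knave" should be false; it is.
Since B is a knight, "D is a knave" needs to be True, which holds.
C is a knave, so "either exactly one of E and B is a knight, or A is a knight" must be false — and it is.
D is a knave, so "A is a knight" must be false — and it is.
E is a knight, and the claim "it is false that B and I are not the same type" is indeed True.
F is a knave, so "C is a knight" must be false — and it is.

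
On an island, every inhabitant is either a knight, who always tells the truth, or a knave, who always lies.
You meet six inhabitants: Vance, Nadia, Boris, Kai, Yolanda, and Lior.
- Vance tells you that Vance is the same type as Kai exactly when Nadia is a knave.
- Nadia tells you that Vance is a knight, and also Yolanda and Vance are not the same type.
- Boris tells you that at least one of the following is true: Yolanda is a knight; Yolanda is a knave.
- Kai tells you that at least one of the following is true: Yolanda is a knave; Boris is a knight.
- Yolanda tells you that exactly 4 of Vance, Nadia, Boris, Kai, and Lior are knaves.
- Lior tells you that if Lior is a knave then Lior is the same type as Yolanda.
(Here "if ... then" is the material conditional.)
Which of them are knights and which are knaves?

Vance is a knave, Nadia is a knave, Boris is a knight, Kai is a knight, Yolanda is a knave, and Lior is a knight.

Vance (knave): "Vance is the same type as Kai exactly when Nadia is a knave" — False. ✓
Nadia is a knave, so "Vance is a knight, and also Yolanda and Vance are not the same type" must be False — and it is.
Since Boris is a knight, "at least one of the following is true: Yolanda is a knight; Yolanda is a knave" needs to be True, which holds.
As a knight, Kai's statement "at least one of the following is true: Yolanda is a knave; Boris is a knight" should be True; it is.
Yolanda is a knave, and the claim "exactly 4 of Vance, Nadia, Boris, Kai, and Lior are knaves" is indeed False.
Since Lior is a knight, "if Lior is a knave then Lior is the same type as Yolanda" needs to be True, which holds.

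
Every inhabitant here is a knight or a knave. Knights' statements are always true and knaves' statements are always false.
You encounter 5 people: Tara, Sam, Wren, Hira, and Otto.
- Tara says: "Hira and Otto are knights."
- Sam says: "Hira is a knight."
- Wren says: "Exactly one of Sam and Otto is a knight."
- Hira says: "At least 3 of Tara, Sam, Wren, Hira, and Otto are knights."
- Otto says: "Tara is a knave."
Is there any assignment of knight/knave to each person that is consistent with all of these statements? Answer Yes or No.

Yes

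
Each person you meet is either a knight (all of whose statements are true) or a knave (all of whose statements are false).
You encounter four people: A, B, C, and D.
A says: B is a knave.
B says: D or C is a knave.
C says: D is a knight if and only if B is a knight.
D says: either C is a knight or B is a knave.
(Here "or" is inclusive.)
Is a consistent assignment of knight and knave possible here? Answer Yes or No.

Yes

One consistent assignment: A=knave, B=knight, C=knave, D=knave.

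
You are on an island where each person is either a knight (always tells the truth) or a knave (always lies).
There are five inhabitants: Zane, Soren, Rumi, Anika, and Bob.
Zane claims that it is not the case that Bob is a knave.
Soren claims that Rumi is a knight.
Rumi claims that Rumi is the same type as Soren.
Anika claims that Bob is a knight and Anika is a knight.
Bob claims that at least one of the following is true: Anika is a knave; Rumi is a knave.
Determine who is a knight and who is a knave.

Zane is a knight; "it is not the case that Bob is a knave" is True, as required.
Soren (knight): "Rumi is a knight" — True. ✓
Rumi is a knight, so "Rumi is the same type as Soren" must be True — and it is.
Anika (knave): "Bob is a knight and Anika is a knight" — false. ✓
Bob is a knight, and the claim "at least one of the following is true: Anika is a knave; Rumi is a knave" is indeed True.

Zane is a knight, Soren is a knight, Rumi is a knight, Anika is a knave, and Bob is a knight.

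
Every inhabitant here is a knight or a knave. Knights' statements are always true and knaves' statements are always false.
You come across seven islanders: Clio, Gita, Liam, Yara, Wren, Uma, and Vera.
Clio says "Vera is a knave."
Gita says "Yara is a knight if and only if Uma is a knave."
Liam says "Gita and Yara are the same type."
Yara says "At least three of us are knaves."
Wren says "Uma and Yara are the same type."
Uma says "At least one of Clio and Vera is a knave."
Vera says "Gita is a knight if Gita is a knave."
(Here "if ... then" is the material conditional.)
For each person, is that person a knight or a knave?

Knights: Clio, Yara, Wren, and Uma. Knaves: Gita, Liam, and Vera.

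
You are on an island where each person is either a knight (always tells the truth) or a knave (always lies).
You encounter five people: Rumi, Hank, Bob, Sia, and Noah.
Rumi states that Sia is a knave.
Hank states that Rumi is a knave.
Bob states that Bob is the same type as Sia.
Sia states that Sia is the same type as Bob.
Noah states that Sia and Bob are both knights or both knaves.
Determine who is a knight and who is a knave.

Since Rumi is a knave, "Sia is a knave" needs to be false, which holds.
Hank (knight): "Rumi is a knave" — True. ✓
Since Bob is a knight, "Bob is the same type as Sia" needs to be True, which holds.
Sia is a knight, so "Sia is the same type as Bob" must be True — and it is.
As a knight, Noah's statement "Sia and Bob are both knights or both knaves" should be True; it is.

Rumi is a knave, Hank is a knight, Bob is a knight, Sia is a knight, and Noah is a knight.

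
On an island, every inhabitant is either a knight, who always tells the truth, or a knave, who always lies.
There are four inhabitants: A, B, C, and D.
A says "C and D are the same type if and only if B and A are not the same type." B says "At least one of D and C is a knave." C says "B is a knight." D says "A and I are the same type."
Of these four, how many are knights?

3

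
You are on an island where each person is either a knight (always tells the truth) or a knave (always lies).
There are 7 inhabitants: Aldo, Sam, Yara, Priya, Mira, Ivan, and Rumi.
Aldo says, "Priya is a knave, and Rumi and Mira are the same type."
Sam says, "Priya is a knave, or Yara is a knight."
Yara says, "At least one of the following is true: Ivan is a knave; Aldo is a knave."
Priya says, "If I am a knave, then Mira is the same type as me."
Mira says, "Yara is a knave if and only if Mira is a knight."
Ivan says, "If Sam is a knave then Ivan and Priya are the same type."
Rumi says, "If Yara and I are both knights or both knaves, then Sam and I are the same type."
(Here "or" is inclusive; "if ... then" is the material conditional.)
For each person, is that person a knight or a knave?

Knights: Aldo, Sam, Mira, Ivan, and Rumi. Knaves: Yara and Priya.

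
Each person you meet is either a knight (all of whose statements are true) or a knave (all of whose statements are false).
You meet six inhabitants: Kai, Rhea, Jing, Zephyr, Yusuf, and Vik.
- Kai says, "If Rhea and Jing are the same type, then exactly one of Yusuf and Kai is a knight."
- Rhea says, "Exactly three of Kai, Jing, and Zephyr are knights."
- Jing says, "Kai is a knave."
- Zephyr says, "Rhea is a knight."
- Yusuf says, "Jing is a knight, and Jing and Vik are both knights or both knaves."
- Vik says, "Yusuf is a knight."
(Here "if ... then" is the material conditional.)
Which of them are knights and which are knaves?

Knights: Kai. Knaves: Rhea, Jing, Zephyr, Yusuf, and Vik.

Kai is a knight, so "if Rhea and Jing are the same type, then exactly one of Yusuf and Kai is a knight" must be True — and it is.
Rhea is a knave; "exactly three of Kai, Jing, and Zephyr are knights" is false, as required.
Jing is a knave, so "Kai is a knave" must be false — and it is.
Zephyr is a knave; "Rhea is a knight" is false, as required.
Yusuf is a knave, and the claim "Jing is a knight, and Jing and Vik are both knights or both knaves" is indeed false.
Since Vik is a knave, "Yusuf is a knight" needs to be false, which holds.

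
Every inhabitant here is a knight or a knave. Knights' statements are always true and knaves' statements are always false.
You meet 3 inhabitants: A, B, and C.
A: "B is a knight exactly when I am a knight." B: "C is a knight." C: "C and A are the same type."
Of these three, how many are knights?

The unique consistent assignment is A=knight, B=knight, C=knight.
That has 3 knights.

3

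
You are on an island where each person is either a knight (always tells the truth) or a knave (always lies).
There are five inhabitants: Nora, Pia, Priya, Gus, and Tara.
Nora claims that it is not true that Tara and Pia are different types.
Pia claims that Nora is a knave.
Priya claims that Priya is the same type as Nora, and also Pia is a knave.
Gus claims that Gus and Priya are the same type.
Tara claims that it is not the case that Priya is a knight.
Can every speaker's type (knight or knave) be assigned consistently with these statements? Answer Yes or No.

Yes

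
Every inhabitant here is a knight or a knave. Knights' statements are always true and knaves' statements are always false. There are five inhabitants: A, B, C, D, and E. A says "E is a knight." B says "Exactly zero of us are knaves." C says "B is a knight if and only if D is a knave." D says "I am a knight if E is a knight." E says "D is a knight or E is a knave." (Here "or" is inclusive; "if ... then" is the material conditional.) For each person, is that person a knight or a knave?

Since A is a knight, "E is a knight" needs to be true, which holds.
B is a knave; "exactly zero of us are knaves" is False, as required.
As a knight, C's statement "B is a knight if and only if D is a knave" should be true; it is.
D is a knight, so "I am a knight if E is a knight" must be true — and it is.
Since E is a knight, "D is a knight or E is a knave" needs to be true, which holds.

A is a knight, B is a knave, C is a knight, D is a knight, and E is a knight.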